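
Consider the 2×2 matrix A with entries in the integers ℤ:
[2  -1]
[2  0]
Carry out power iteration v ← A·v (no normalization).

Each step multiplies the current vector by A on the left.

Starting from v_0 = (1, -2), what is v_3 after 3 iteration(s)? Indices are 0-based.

v_0 = (1, -2).
v_1 = A·v_0 = (4, 2).
v_2 = A·v_1 = (6, 8).
v_3 = A·v_2 = (4, 12).

v_3 = (4, 12)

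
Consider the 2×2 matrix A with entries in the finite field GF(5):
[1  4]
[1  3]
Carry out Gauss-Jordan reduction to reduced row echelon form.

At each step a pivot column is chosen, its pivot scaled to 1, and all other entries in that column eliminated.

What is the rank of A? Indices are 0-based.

step 1: normalize row 0 (÷1) = (1, 4)
  row 1: subtract 1×row0 = (0, 4)
step 2: normalize row 1 (÷4) = (0, 1)
  row 0: subtract 4×row1 = (1, 0)

rank = 2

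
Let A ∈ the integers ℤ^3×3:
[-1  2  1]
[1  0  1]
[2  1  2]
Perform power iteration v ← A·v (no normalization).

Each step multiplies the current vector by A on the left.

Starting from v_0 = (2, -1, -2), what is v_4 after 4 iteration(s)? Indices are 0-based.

v_4 = (-10, -58, -125)

v_0 = (2, -1, -2).
v_1 = A·v_0 = (-6, 0, -1).
v_2 = A·v_1 = (5, -7, -14).
v_3 = A·v_2 = (-33, -9, -25).
v_4 = A·v_3 = (-10, -58, -125).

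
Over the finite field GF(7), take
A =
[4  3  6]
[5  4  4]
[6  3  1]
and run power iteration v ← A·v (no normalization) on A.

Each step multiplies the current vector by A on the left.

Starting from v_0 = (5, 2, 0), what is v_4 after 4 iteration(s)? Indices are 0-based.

v_0 = (5, 2, 0).
v_1 = A·v_0 = (5, 5, 1).
v_2 = A·v_1 = (6, 0, 4).
v_3 = A·v_2 = (6, 4, 5).
v_4 = A·v_3 = (3, 3, 4).

v_4 = (3, 3, 4)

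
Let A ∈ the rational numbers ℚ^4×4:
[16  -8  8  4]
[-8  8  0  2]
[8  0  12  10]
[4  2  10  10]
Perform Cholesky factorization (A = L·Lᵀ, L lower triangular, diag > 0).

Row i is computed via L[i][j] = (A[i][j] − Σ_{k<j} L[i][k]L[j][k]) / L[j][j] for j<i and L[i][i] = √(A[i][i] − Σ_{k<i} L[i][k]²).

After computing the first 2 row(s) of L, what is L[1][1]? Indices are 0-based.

L[1][1] = 2

Step 1: L[0][0] = √(16) = 4.
  L[1][0] = (-8) / L[0][0] = -2.
Step 2: L[1][1] = √(4) = 2.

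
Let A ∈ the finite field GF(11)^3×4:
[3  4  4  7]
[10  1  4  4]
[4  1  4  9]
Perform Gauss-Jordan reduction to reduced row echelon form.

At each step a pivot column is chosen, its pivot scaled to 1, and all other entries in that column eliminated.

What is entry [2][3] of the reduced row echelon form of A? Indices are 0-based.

step 1: normalize row 0 (÷3) = (1, 5, 5, 6)
  row 1: subtract 10×row0 = (0, 6, 9, 10)
  row 2: subtract 4×row0 = (0, 3, 6, 7)
step 2: normalize row 1 (÷6) = (0, 1, 7, 9)
  row 0: subtract 5×row1 = (1, 0, 3, 5)
  row 2: subtract 3×row1 = (0, 0, 7, 2)
step 3: normalize row 2 (÷7) = (0, 0, 1, 5)
  row 0: subtract 3×row2 = (1, 0, 0, 1)
  row 1: subtract 7×row2 = (0, 1, 0, 7)

M[2][3] = 5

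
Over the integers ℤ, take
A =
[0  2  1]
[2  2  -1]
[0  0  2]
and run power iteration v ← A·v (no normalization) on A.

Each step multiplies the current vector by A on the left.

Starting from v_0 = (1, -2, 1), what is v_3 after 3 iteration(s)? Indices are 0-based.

v_0 = (1, -2, 1).
v_1 = A·v_0 = (-3, -3, 2).
v_2 = A·v_1 = (-4, -14, 4).
v_3 = A·v_2 = (-24, -40, 8).

v_3 = (-24, -40, 8)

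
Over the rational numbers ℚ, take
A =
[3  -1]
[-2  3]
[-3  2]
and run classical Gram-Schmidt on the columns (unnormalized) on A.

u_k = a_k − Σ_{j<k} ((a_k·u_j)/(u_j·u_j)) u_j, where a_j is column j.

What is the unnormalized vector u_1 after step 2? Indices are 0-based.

Step 1: u_0 = a_0 = (3, -2, -3).
Step 2: u_1 = a_1 − (-15/22)·u_0 = (23/22, 18/11, -1/22).

u_1 = (23/22, 18/11, -1/22)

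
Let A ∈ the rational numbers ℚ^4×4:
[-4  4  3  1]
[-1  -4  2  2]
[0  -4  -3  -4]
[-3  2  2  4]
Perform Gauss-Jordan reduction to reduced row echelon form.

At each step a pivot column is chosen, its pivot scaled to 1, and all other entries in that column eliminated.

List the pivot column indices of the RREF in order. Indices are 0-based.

pivot columns: 0, 1, 2, 3

step 1: normalize row 0 (÷-4) = (1, -1, -3/4, -1/4)
  row 1: subtract -1×row0 = (0, -5, 5/4, 7/4)
  row 3: subtract -3×row0 = (0, -1, -1/4, 13/4)
step 2: normalize row 1 (÷-5) = (0, 1, -1/4, -7/20)
  row 0: subtract -1×row1 = (1, 0, -1, -3/5)
  row 2: subtract -4×row1 = (0, 0, -4, -27/5)
  row 3: subtract -1×row1 = (0, 0, -1/2, 29/10)
step 3: normalize row 2 (÷-4) = (0, 0, 1, 27/20)
  row 0: subtract -1×row2 = (1, 0, 0, 3/4)
  row 1: subtract -1/4×row2 = (0, 1, 0, -1/80)
  row 3: subtract -1/2×row2 = (0, 0, 0, 143/40)
step 4: normalize row 3 (÷143/40) = (0, 0, 0, 1)
  row 0: subtract 3/4×row3 = (1, 0, 0, 0)
  row 1: subtract -1/80×row3 = (0, 1, 0, 0)
  row 2: subtract 27/20×row3 = (0, 0, 1, 0)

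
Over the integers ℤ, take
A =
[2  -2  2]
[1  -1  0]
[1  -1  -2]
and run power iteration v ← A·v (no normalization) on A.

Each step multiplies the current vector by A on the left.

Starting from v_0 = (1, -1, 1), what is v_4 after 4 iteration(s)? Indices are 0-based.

v_4 = (16, 12, 20)

v_0 = (1, -1, 1).
v_1 = A·v_0 = (6, 2, 0).
v_2 = A·v_1 = (8, 4, 4).
v_3 = A·v_2 = (16, 4, -4).
v_4 = A·v_3 = (16, 12, 20).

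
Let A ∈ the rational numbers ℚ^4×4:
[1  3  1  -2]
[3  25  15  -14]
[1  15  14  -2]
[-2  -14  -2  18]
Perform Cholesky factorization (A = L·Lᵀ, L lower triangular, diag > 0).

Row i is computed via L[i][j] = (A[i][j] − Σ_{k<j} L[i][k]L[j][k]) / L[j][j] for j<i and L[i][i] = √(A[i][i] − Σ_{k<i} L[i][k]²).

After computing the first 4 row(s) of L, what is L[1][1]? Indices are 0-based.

L[1][1] = 4

Step 1: L[0][0] = √(1) = 1.
  L[1][0] = (3) / L[0][0] = 3.
Step 2: L[1][1] = √(16) = 4.
  L[2][0] = (1) / L[0][0] = 1.
  L[2][1] = (12) / L[1][1] = 3.
Step 3: L[2][2] = √(4) = 2.
  L[3][0] = (-2) / L[0][0] = -2.
  L[3][1] = (-8) / L[1][1] = -2.
  L[3][2] = (6) / L[2][2] = 3.
Step 4: L[3][3] = √(1) = 1.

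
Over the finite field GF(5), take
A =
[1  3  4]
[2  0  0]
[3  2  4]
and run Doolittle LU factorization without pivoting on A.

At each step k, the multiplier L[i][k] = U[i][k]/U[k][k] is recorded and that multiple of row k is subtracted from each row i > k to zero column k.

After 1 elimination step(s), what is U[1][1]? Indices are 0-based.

Step 1: pivot at (0,0) is 1.
  row1 ← row1 − (2)·row0  ⇒  L[1][0]=2, U row1=(0, 4, 2)
  row2 ← row2 − (3)·row0  ⇒  L[2][0]=3, U row2=(0, 3, 2)

U[1][1] = 4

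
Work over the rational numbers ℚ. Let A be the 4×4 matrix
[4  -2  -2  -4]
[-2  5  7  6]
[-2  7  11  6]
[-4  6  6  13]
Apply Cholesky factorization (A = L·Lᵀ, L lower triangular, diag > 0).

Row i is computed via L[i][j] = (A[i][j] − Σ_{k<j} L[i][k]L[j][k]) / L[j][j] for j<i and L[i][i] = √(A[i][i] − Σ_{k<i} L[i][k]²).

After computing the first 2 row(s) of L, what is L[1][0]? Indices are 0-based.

L[1][0] = -1

Step 1: L[0][0] = √(4) = 2.
  L[1][0] = (-2) / L[0][0] = -1.
Step 2: L[1][1] = √(4) = 2.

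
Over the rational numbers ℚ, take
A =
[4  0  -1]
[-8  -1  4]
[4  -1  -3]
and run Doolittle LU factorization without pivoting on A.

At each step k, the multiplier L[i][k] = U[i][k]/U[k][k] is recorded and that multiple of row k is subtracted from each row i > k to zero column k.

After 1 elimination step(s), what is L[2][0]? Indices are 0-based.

Step 1: pivot at (0,0) is 4.
  row1 ← row1 − (-2)·row0  ⇒  L[1][0]=-2, U row1=(0, -1, 2)
  row2 ← row2 − (1)·row0  ⇒  L[2][0]=1, U row2=(0, -1, -2)

L[2][0] = 1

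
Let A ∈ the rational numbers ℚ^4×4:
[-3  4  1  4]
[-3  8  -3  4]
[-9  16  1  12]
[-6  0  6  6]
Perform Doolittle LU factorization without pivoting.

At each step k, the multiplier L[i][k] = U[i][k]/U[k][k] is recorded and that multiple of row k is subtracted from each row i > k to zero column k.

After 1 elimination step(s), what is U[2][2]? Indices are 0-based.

[col 0] pivot -3
  R1 -= 1*R0 → (0, 4, -4, 0)  (L[1][0] := 1)
  R2 -= 3*R0 → (0, 4, -2, 0)  (L[2][0] := 3)
  R3 -= 2*R0 → (0, -8, 4, -2)  (L[3][0] := 2)

U[2][2] = -2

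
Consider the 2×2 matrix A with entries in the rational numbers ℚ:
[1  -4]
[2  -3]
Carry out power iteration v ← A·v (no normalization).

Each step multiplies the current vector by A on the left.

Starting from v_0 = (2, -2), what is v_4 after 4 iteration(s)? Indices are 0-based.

v_0 = (2, -2).
v_1 = A·v_0 = (10, 10).
v_2 = A·v_1 = (-30, -10).
v_3 = A·v_2 = (10, -30).
v_4 = A·v_3 = (130, 110).

v_4 = (130, 110)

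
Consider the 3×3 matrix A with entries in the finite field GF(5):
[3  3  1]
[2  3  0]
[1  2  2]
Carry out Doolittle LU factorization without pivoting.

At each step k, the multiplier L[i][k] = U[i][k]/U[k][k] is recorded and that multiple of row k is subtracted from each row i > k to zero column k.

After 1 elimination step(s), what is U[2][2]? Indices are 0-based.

U[2][2] = 0

[col 0] pivot 3
  R1 -= 4*R0 → (0, 1, 1)  (L[1][0] := 4)
  R2 -= 2*R0 → (0, 1, 0)  (L[2][0] := 2)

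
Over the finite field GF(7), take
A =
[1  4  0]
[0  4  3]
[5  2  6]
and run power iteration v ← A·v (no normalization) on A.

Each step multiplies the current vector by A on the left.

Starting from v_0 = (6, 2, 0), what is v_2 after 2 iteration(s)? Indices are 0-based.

v_2 = (4, 1, 3)

v_0 = (6, 2, 0).
v_1 = A·v_0 = (0, 1, 6).
v_2 = A·v_1 = (4, 1, 3).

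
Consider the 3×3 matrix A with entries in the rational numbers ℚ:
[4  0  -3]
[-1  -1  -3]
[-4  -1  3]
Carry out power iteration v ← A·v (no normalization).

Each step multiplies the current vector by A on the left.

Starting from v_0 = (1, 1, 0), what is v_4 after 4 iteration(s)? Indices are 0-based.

v_4 = (1516, 418, -1559)

v_0 = (1, 1, 0).
v_1 = A·v_0 = (4, -2, -5).
v_2 = A·v_1 = (31, 13, -29).
v_3 = A·v_2 = (211, 43, -224).
v_4 = A·v_3 = (1516, 418, -1559).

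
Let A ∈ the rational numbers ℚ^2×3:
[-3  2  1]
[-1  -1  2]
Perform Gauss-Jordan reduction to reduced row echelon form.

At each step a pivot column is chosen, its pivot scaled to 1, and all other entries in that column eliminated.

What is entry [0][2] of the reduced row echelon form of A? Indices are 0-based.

M[0][2] = -1

[1] R0 /= -3  ⇒  (1, -2/3, -1/3)
     R1 -= -1·R0  ⇒  (0, -5/3, 5/3)
[2] R1 /= -5/3  ⇒  (0, 1, -1)
     R0 -= -2/3·R1  ⇒  (1, 0, -1)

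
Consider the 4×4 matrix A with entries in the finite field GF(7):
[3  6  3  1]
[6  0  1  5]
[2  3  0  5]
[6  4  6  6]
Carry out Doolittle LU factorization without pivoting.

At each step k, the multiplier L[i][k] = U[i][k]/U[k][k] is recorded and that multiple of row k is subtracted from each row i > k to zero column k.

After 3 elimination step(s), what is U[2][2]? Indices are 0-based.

U[2][2] = 6

Step 1: pivot at (0,0) is 3.
  row1 ← row1 − (2)·row0  ⇒  L[1][0]=2, U row1=(0, 2, 2, 3)
  row2 ← row2 − (3)·row0  ⇒  L[2][0]=3, U row2=(0, 6, 5, 2)
  row3 ← row3 − (2)·row0  ⇒  L[3][0]=2, U row3=(0, 6, 0, 4)
Step 2: pivot at (1,1) is 2.
  row2 ← row2 − (3)·row1  ⇒  L[2][1]=3, U row2=(0, 0, 6, 0)
  row3 ← row3 − (3)·row1  ⇒  L[3][1]=3, U row3=(0, 0, 1, 2)
Step 3: pivot at (2,2) is 6.
  row3 ← row3 − (6)·row2  ⇒  L[3][2]=6, U row3=(0, 0, 0, 2)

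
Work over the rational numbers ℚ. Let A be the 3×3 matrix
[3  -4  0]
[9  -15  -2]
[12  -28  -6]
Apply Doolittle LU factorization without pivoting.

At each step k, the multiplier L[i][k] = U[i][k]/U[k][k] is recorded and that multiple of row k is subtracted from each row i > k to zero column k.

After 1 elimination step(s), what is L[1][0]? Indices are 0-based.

Step 1: pivot at (0,0) is 3.
  row1 ← row1 − (3)·row0  ⇒  L[1][0]=3, U row1=(0, -3, -2)
  row2 ← row2 − (4)·row0  ⇒  L[2][0]=4, U row2=(0, -12, -6)

L[1][0] = 3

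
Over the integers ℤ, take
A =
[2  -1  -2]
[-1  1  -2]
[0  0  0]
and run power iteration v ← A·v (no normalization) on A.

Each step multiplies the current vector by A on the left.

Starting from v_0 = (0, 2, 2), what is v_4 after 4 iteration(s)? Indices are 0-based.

v_4 = (-62, 38, 0)

v_0 = (0, 2, 2).
v_1 = A·v_0 = (-6, -2, 0).
v_2 = A·v_1 = (-10, 4, 0).
v_3 = A·v_2 = (-24, 14, 0).
v_4 = A·v_3 = (-62, 38, 0).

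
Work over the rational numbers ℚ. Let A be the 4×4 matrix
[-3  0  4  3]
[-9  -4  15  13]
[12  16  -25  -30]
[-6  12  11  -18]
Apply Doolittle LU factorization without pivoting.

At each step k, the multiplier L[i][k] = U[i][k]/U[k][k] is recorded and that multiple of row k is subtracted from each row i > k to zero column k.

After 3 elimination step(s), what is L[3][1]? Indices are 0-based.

L[3][1] = -3

Step 1: pivot at (0,0) is -3.
  row1 ← row1 − (3)·row0  ⇒  L[1][0]=3, U row1=(0, -4, 3, 4)
  row2 ← row2 − (-4)·row0  ⇒  L[2][0]=-4, U row2=(0, 16, -9, -18)
  row3 ← row3 − (2)·row0  ⇒  L[3][0]=2, U row3=(0, 12, 3, -24)
Step 2: pivot at (1,1) is -4.
  row2 ← row2 − (-4)·row1  ⇒  L[2][1]=-4, U row2=(0, 0, 3, -2)
  row3 ← row3 − (-3)·row1  ⇒  L[3][1]=-3, U row3=(0, 0, 12, -12)
Step 3: pivot at (2,2) is 3.
  row3 ← row3 − (4)·row2  ⇒  L[3][2]=4, U row3=(0, 0, 0, -4)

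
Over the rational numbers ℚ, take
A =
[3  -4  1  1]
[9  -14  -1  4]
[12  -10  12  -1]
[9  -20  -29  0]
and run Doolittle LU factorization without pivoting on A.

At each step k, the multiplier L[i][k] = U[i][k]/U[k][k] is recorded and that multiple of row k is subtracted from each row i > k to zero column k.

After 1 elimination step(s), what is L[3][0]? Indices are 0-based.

L[3][0] = 3

[col 0] pivot 3
  R1 -= 3*R0 → (0, -2, -4, 1)  (L[1][0] := 3)
  R2 -= 4*R0 → (0, 6, 8, -5)  (L[2][0] := 4)
  R3 -= 3*R0 → (0, -8, -32, -3)  (L[3][0] := 3)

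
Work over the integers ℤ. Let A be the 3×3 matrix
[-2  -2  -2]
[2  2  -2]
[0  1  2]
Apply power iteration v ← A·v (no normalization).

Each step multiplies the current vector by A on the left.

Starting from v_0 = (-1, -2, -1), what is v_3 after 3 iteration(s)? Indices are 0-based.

v_3 = (-8, 56, -8)

v_0 = (-1, -2, -1).
v_1 = A·v_0 = (8, -4, -4).
v_2 = A·v_1 = (0, 16, -12).
v_3 = A·v_2 = (-8, 56, -8).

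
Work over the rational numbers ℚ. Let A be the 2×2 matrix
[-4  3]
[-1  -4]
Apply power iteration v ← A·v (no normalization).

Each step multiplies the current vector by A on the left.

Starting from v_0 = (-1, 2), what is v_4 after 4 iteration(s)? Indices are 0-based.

v_0 = (-1, 2).
v_1 = A·v_0 = (10, -7).
v_2 = A·v_1 = (-61, 18).
v_3 = A·v_2 = (298, -11).
v_4 = A·v_3 = (-1225, -254).

v_4 = (-1225, -254)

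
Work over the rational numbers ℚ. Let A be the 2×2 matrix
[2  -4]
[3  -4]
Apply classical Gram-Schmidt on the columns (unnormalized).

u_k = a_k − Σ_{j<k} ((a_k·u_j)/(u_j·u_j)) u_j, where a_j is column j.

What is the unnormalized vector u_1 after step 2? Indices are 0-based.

Step 1: u_0 = a_0 = (2, 3).
Step 2: u_1 = a_1 − (-20/13)·u_0 = (-12/13, 8/13).

u_1 = (-12/13, 8/13)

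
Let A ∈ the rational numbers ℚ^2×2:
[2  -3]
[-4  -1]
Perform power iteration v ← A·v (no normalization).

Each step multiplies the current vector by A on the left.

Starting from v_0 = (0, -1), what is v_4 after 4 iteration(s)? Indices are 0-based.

v_0 = (0, -1).
v_1 = A·v_0 = (3, 1).
v_2 = A·v_1 = (3, -13).
v_3 = A·v_2 = (45, 1).
v_4 = A·v_3 = (87, -181).

v_4 = (87, -181)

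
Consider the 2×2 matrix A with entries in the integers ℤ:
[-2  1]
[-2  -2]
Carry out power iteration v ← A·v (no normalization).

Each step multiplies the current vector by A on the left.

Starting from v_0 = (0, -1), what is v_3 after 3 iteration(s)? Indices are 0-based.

v_3 = (-10, -4)

v_0 = (0, -1).
v_1 = A·v_0 = (-1, 2).
v_2 = A·v_1 = (4, -2).
v_3 = A·v_2 = (-10, -4).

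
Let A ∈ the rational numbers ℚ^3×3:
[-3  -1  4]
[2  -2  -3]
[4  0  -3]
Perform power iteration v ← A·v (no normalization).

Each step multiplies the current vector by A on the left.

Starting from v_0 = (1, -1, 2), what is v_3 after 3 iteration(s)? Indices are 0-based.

v_3 = (170, -182, -186)

v_0 = (1, -1, 2).
v_1 = A·v_0 = (6, -2, -2).
v_2 = A·v_1 = (-24, 22, 30).
v_3 = A·v_2 = (170, -182, -186).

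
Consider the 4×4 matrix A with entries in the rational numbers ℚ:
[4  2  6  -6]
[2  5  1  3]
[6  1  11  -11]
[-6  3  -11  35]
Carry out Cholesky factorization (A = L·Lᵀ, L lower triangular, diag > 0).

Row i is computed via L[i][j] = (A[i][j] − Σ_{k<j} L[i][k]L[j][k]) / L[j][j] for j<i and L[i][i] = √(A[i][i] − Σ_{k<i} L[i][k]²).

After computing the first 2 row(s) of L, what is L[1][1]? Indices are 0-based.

L[1][1] = 2

Step 1: L[0][0] = √(4) = 2.
  L[1][0] = (2) / L[0][0] = 1.
Step 2: L[1][1] = √(4) = 2.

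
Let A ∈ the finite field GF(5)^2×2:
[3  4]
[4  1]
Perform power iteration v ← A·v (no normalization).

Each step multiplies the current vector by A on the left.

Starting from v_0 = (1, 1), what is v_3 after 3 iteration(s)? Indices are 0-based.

v_0 = (1, 1).
v_1 = A·v_0 = (2, 0).
v_2 = A·v_1 = (1, 3).
v_3 = A·v_2 = (0, 2).

v_3 = (0, 2)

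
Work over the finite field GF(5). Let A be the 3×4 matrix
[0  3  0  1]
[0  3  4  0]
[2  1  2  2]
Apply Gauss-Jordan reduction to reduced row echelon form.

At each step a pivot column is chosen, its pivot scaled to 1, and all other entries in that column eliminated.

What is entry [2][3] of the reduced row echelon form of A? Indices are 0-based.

M[2][3] = 1

[1] R0 <-> R2
[1] R0 /= 2  ⇒  (1, 3, 1, 1)
[2] R1 /= 3  ⇒  (0, 1, 3, 0)
     R0 -= 3·R1  ⇒  (1, 0, 2, 1)
     R2 -= 3·R1  ⇒  (0, 0, 1, 1)
[3] R2 /= 1  ⇒  (0, 0, 1, 1)
     R0 -= 2·R2  ⇒  (1, 0, 0, 4)
     R1 -= 3·R2  ⇒  (0, 1, 0, 2)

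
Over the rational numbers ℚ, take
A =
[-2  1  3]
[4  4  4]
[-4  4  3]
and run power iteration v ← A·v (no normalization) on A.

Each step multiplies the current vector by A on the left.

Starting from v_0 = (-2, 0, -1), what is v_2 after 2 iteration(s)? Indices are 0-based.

v_0 = (-2, 0, -1).
v_1 = A·v_0 = (1, -12, 5).
v_2 = A·v_1 = (1, -24, -37).

v_2 = (1, -24, -37)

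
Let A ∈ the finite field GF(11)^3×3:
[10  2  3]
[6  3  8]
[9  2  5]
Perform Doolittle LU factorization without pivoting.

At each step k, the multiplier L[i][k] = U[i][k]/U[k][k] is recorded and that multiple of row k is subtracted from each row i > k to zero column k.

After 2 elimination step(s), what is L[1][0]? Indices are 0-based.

L[1][0] = 5

[col 0] pivot 10
  R1 -= 5*R0 → (0, 4, 4)  (L[1][0] := 5)
  R2 -= 2*R0 → (0, 9, 10)  (L[2][0] := 2)
[col 1] pivot 4
  R2 -= 5*R1 → (0, 0, 1)  (L[2][1] := 5)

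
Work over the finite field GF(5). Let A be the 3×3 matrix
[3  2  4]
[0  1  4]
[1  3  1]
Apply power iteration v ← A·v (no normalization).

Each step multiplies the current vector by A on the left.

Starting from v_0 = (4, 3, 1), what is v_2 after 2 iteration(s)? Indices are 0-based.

v_0 = (4, 3, 1).
v_1 = A·v_0 = (2, 2, 4).
v_2 = A·v_1 = (1, 3, 2).

v_2 = (1, 3, 2)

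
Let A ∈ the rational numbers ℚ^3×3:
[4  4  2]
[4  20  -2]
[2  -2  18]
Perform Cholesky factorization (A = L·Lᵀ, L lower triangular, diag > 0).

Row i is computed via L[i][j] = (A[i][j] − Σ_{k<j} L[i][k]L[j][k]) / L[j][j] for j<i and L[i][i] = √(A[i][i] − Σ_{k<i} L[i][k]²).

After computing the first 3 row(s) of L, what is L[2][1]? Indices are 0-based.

L[2][1] = -1

Step 1: L[0][0] = √(4) = 2.
  L[1][0] = (4) / L[0][0] = 2.
Step 2: L[1][1] = √(16) = 4.
  L[2][0] = (2) / L[0][0] = 1.
  L[2][1] = (-4) / L[1][1] = -1.
Step 3: L[2][2] = √(16) = 4.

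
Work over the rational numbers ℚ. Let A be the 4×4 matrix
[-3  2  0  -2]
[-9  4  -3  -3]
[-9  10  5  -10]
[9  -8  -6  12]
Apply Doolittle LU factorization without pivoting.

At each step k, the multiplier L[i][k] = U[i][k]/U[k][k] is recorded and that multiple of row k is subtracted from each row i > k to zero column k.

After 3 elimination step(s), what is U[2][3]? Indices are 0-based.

[col 0] pivot -3
  R1 -= 3*R0 → (0, -2, -3, 3)  (L[1][0] := 3)
  R2 -= 3*R0 → (0, 4, 5, -4)  (L[2][0] := 3)
  R3 -= -3*R0 → (0, -2, -6, 6)  (L[3][0] := -3)
[col 1] pivot -2
  R2 -= -2*R1 → (0, 0, -1, 2)  (L[2][1] := -2)
  R3 -= 1*R1 → (0, 0, -3, 3)  (L[3][1] := 1)
[col 2] pivot -1
  R3 -= 3*R2 → (0, 0, 0, -3)  (L[3][2] := 3)

U[2][3] = 2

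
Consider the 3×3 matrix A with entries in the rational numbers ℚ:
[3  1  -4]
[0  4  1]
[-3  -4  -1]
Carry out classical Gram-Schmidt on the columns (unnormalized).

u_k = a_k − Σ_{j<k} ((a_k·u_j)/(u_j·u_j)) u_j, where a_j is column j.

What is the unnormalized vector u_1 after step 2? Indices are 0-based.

Step 1: u_0 = a_0 = (3, 0, -3).
Step 2: u_1 = a_1 − (5/6)·u_0 = (-3/2, 4, -3/2).

u_1 = (-3/2, 4, -3/2)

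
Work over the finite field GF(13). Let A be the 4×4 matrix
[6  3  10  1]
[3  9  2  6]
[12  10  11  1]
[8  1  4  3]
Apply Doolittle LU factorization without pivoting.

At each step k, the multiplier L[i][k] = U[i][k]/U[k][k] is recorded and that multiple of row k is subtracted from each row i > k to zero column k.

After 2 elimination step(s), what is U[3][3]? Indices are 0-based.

U[3][3] = 3

k=0: U[0][0]=6
  eliminate (1,0): mult=7, new row 1: (0, 1, 10, 12); set L[1][0]=7
  eliminate (2,0): mult=2, new row 2: (0, 4, 4, 12); set L[2][0]=2
  eliminate (3,0): mult=10, new row 3: (0, 10, 8, 6); set L[3][0]=10
k=1: U[1][1]=1
  eliminate (2,1): mult=4, new row 2: (0, 0, 3, 3); set L[2][1]=4
  eliminate (3,1): mult=10, new row 3: (0, 0, 12, 3); set L[3][1]=10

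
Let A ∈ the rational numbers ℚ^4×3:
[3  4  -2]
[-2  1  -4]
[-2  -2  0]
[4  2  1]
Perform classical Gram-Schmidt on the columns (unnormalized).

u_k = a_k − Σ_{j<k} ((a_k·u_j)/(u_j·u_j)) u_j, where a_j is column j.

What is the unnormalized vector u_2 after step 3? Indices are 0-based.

Step 1: u_0 = a_0 = (3, -2, -2, 4).
Step 2: u_1 = a_1 − (2/3)·u_0 = (2, 7/3, -2/3, -2/3).
Step 3: u_2 = a_2 − (2/11)·u_0 − (-42/31)·u_1 = (56/341, -162/341, -184/341, -215/341).

u_2 = (56/341, -162/341, -184/341, -215/341)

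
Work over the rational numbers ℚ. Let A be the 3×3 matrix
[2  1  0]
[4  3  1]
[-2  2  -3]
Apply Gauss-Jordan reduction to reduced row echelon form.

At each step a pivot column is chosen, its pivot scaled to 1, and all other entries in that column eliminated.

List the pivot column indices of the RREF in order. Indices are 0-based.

pivot(0,0)=2: scale R0 → (1, 1/2, 0)
  clear (1,0): R1 −= (4)R0 → (0, 1, 1)
  clear (2,0): R2 −= (-2)R0 → (0, 3, -3)
pivot(1,1)=1: scale R1 → (0, 1, 1)
  clear (0,1): R0 −= (1/2)R1 → (1, 0, -1/2)
  clear (2,1): R2 −= (3)R1 → (0, 0, -6)
pivot(2,2)=-6: scale R2 → (0, 0, 1)
  clear (0,2): R0 −= (-1/2)R2 → (1, 0, 0)
  clear (1,2): R1 −= (1)R2 → (0, 1, 0)

pivot columns: 0, 1, 2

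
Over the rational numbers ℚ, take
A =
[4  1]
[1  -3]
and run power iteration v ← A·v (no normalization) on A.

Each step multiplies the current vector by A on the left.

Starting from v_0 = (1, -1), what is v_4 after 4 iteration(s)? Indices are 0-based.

v_4 = (263, -74)

v_0 = (1, -1).
v_1 = A·v_0 = (3, 4).
v_2 = A·v_1 = (16, -9).
v_3 = A·v_2 = (55, 43).
v_4 = A·v_3 = (263, -74).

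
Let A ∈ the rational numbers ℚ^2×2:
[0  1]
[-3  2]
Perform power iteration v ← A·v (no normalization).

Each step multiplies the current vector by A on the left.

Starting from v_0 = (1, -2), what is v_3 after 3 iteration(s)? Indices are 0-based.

v_0 = (1, -2).
v_1 = A·v_0 = (-2, -7).
v_2 = A·v_1 = (-7, -8).
v_3 = A·v_2 = (-8, 5).

v_3 = (-8, 5)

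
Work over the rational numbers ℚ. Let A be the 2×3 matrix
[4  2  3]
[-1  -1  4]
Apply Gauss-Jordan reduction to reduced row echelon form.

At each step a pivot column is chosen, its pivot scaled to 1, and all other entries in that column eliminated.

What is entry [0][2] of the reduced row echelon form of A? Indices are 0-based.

M[0][2] = 11/2

[1] R0 /= 4  ⇒  (1, 1/2, 3/4)
     R1 -= -1·R0  ⇒  (0, -1/2, 19/4)
[2] R1 /= -1/2  ⇒  (0, 1, -19/2)
     R0 -= 1/2·R1  ⇒  (1, 0, 11/2)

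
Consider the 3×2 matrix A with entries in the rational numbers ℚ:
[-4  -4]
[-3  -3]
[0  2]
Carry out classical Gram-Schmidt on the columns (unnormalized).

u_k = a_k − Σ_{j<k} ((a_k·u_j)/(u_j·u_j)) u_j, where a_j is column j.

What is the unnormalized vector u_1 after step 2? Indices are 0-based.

u_1 = (0, 0, 2)

Step 1: u_0 = a_0 = (-4, -3, 0).
Step 2: u_1 = a_1 − (1)·u_0 = (0, 0, 2).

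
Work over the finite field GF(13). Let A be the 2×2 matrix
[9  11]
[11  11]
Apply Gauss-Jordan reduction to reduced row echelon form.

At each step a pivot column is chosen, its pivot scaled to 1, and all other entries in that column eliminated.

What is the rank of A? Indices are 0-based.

step 1: normalize row 0 (÷9) = (1, 7)
  row 1: subtract 11×row0 = (0, 12)
step 2: normalize row 1 (÷12) = (0, 1)
  row 0: subtract 7×row1 = (1, 0)

rank = 2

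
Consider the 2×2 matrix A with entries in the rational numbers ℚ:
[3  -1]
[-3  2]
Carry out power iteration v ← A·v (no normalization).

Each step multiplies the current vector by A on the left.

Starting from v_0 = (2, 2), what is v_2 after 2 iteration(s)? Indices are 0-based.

v_2 = (14, -16)

v_0 = (2, 2).
v_1 = A·v_0 = (4, -2).
v_2 = A·v_1 = (14, -16).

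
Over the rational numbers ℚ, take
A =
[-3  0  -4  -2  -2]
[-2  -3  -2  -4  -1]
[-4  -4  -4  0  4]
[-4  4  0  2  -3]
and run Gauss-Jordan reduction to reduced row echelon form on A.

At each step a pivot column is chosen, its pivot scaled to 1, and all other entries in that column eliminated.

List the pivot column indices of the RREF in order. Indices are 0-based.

pivot columns: 0, 1, 2, 3

pivot(0,0)=-3: scale R0 → (1, 0, 4/3, 2/3, 2/3)
  clear (1,0): R1 −= (-2)R0 → (0, -3, 2/3, -8/3, 1/3)
  clear (2,0): R2 −= (-4)R0 → (0, -4, 4/3, 8/3, 20/3)
  clear (3,0): R3 −= (-4)R0 → (0, 4, 16/3, 14/3, -1/3)
pivot(1,1)=-3: scale R1 → (0, 1, -2/9, 8/9, -1/9)
  clear (2,1): R2 −= (-4)R1 → (0, 0, 4/9, 56/9, 56/9)
  clear (3,1): R3 −= (4)R1 → (0, 0, 56/9, 10/9, 1/9)
pivot(2,2)=4/9: scale R2 → (0, 0, 1, 14, 14)
  clear (0,2): R0 −= (4/3)R2 → (1, 0, 0, -18, -18)
  clear (1,2): R1 −= (-2/9)R2 → (0, 1, 0, 4, 3)
  clear (3,2): R3 −= (56/9)R2 → (0, 0, 0, -86, -87)
pivot(3,3)=-86: scale R3 → (0, 0, 0, 1, 87/86)
  clear (0,3): R0 −= (-18)R3 → (1, 0, 0, 0, 9/43)
  clear (1,3): R1 −= (4)R3 → (0, 1, 0, 0, -45/43)
  clear (2,3): R2 −= (14)R3 → (0, 0, 1, 0, -7/43)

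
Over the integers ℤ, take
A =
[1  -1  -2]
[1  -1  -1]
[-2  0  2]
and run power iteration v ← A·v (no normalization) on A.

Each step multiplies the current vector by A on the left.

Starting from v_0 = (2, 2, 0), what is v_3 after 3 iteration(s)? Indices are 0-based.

v_3 = (20, 12, -32)

v_0 = (2, 2, 0).
v_1 = A·v_0 = (0, 0, -4).
v_2 = A·v_1 = (8, 4, -8).
v_3 = A·v_2 = (20, 12, -32).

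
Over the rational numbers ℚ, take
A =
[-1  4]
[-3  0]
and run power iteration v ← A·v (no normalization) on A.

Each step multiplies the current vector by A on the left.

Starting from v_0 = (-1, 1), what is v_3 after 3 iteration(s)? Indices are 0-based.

v_3 = (-67, -21)

v_0 = (-1, 1).
v_1 = A·v_0 = (5, 3).
v_2 = A·v_1 = (7, -15).
v_3 = A·v_2 = (-67, -21).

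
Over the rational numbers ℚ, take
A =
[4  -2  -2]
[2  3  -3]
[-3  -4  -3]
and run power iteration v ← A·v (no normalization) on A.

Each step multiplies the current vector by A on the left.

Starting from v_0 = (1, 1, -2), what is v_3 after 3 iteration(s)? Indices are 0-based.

v_0 = (1, 1, -2).
v_1 = A·v_0 = (6, 11, -1).
v_2 = A·v_1 = (4, 48, -59).
v_3 = A·v_2 = (38, 329, -27).

v_3 = (38, 329, -27)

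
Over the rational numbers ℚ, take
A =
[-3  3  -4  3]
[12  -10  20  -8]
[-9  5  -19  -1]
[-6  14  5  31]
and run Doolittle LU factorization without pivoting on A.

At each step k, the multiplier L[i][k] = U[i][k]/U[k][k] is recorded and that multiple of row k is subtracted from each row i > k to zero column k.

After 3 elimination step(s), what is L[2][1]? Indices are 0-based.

[col 0] pivot -3
  R1 -= -4*R0 → (0, 2, 4, 4)  (L[1][0] := -4)
  R2 -= 3*R0 → (0, -4, -7, -10)  (L[2][0] := 3)
  R3 -= 2*R0 → (0, 8, 13, 25)  (L[3][0] := 2)
[col 1] pivot 2
  R2 -= -2*R1 → (0, 0, 1, -2)  (L[2][1] := -2)
  R3 -= 4*R1 → (0, 0, -3, 9)  (L[3][1] := 4)
[col 2] pivot 1
  R3 -= -3*R2 → (0, 0, 0, 3)  (L[3][2] := -3)

L[2][1] = -2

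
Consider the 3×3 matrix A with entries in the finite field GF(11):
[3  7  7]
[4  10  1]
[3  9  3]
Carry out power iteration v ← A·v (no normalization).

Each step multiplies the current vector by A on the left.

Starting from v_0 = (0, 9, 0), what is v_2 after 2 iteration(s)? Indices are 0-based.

v_0 = (0, 9, 0).
v_1 = A·v_0 = (8, 2, 4).
v_2 = A·v_1 = (0, 1, 10).

v_2 = (0, 1, 10)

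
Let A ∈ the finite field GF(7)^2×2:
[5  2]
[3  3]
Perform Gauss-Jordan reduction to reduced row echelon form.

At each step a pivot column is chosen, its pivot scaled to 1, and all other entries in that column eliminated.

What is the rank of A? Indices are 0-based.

rank = 2

pivot(0,0)=5: scale R0 → (1, 6)
  clear (1,0): R1 −= (3)R0 → (0, 6)
pivot(1,1)=6: scale R1 → (0, 1)
  clear (0,1): R0 −= (6)R1 → (1, 0)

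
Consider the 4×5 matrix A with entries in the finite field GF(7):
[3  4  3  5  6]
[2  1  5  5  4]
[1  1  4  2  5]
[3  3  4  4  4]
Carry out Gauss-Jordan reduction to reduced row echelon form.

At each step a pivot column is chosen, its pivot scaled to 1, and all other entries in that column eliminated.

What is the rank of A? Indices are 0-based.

[1] R0 /= 3  ⇒  (1, 6, 1, 4, 2)
     R1 -= 2·R0  ⇒  (0, 3, 3, 4, 0)
     R2 -= 1·R0  ⇒  (0, 2, 3, 5, 3)
     R3 -= 3·R0  ⇒  (0, 6, 1, 6, 5)
[2] R1 /= 3  ⇒  (0, 1, 1, 6, 0)
     R0 -= 6·R1  ⇒  (1, 0, 2, 3, 2)
     R2 -= 2·R1  ⇒  (0, 0, 1, 0, 3)
     R3 -= 6·R1  ⇒  (0, 0, 2, 5, 5)
[3] R2 /= 1  ⇒  (0, 0, 1, 0, 3)
     R0 -= 2·R2  ⇒  (1, 0, 0, 3, 3)
     R1 -= 1·R2  ⇒  (0, 1, 0, 6, 4)
     R3 -= 2·R2  ⇒  (0, 0, 0, 5, 6)
[4] R3 /= 5  ⇒  (0, 0, 0, 1, 4)
     R0 -= 3·R3  ⇒  (1, 0, 0, 0, 5)
     R1 -= 6·R3  ⇒  (0, 1, 0, 0, 1)

rank = 4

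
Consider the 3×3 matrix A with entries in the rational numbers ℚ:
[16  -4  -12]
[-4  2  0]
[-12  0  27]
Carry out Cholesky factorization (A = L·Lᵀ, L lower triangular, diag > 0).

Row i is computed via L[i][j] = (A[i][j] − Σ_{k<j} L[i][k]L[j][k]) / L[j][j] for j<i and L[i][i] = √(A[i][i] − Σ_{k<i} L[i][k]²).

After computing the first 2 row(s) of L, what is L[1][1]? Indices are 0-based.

Step 1: L[0][0] = √(16) = 4.
  L[1][0] = (-4) / L[0][0] = -1.
Step 2: L[1][1] = √(1) = 1.

L[1][1] = 1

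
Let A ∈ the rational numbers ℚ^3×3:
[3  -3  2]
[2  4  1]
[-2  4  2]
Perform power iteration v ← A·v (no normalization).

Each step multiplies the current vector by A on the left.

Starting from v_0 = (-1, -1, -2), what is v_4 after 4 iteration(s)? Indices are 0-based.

v_0 = (-1, -1, -2).
v_1 = A·v_0 = (-4, -8, -6).
v_2 = A·v_1 = (0, -46, -36).
v_3 = A·v_2 = (66, -220, -256).
v_4 = A·v_3 = (346, -1004, -1524).

v_4 = (346, -1004, -1524)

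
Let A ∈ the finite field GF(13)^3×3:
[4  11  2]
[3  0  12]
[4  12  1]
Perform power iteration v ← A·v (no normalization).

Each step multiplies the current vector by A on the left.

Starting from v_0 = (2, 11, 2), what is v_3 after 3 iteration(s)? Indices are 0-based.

v_0 = (2, 11, 2).
v_1 = A·v_0 = (3, 4, 12).
v_2 = A·v_1 = (2, 10, 7).
v_3 = A·v_2 = (2, 12, 5).

v_3 = (2, 12, 5)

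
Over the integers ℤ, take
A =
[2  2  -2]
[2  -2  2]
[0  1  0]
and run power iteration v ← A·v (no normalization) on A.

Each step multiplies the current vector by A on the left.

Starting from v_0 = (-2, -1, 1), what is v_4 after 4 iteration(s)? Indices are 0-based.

v_0 = (-2, -1, 1).
v_1 = A·v_0 = (-8, 0, -1).
v_2 = A·v_1 = (-14, -18, 0).
v_3 = A·v_2 = (-64, 8, -18).
v_4 = A·v_3 = (-76, -180, 8).

v_4 = (-76, -180, 8)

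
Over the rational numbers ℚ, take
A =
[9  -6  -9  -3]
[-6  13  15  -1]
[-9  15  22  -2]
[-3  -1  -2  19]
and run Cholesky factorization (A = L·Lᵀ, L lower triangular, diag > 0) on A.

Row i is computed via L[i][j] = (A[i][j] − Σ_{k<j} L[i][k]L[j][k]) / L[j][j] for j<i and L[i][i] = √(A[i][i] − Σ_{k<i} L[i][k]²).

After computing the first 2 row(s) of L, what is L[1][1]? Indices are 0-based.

L[1][1] = 3

Step 1: L[0][0] = √(9) = 3.
  L[1][0] = (-6) / L[0][0] = -2.
Step 2: L[1][1] = √(9) = 3.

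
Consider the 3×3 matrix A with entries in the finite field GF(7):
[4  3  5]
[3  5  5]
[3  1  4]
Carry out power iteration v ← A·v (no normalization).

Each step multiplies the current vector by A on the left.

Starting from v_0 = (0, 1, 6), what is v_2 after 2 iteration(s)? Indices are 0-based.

v_2 = (5, 0, 3)

v_0 = (0, 1, 6).
v_1 = A·v_0 = (5, 0, 4).
v_2 = A·v_1 = (5, 0, 3).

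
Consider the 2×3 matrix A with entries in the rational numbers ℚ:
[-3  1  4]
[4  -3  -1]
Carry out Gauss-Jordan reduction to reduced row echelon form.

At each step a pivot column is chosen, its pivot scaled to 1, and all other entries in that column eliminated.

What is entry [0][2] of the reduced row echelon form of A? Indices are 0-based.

step 1: normalize row 0 (÷-3) = (1, -1/3, -4/3)
  row 1: subtract 4×row0 = (0, -5/3, 13/3)
step 2: normalize row 1 (÷-5/3) = (0, 1, -13/5)
  row 0: subtract -1/3×row1 = (1, 0, -11/5)

M[0][2] = -11/5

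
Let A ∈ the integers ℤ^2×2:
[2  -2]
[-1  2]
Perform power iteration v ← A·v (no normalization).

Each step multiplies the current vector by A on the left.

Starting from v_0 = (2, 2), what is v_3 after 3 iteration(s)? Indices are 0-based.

v_0 = (2, 2).
v_1 = A·v_0 = (0, 2).
v_2 = A·v_1 = (-4, 4).
v_3 = A·v_2 = (-16, 12).

v_3 = (-16, 12)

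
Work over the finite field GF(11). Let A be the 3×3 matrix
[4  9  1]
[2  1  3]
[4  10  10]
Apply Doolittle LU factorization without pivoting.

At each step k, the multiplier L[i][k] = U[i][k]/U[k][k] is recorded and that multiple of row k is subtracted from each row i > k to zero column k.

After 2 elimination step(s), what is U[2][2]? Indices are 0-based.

U[2][2] = 5

k=0: U[0][0]=4
  eliminate (1,0): mult=6, new row 1: (0, 2, 8); set L[1][0]=6
  eliminate (2,0): mult=1, new row 2: (0, 1, 9); set L[2][0]=1
k=1: U[1][1]=2
  eliminate (2,1): mult=6, new row 2: (0, 0, 5); set L[2][1]=6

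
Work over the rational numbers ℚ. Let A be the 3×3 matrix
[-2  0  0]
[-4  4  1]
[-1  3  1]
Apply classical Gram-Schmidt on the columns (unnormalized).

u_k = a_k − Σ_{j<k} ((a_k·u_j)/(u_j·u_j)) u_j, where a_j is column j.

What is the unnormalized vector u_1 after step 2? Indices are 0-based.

Step 1: u_0 = a_0 = (-2, -4, -1).
Step 2: u_1 = a_1 − (-19/21)·u_0 = (-38/21, 8/21, 44/21).

u_1 = (-38/21, 8/21, 44/21)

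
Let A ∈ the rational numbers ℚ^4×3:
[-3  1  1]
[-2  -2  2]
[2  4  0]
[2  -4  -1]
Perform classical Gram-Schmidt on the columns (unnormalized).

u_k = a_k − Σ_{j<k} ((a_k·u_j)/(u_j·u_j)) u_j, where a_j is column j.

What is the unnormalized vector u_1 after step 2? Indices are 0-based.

Step 1: u_0 = a_0 = (-3, -2, 2, 2).
Step 2: u_1 = a_1 − (1/21)·u_0 = (8/7, -40/21, 82/21, -86/21).

u_1 = (8/7, -40/21, 82/21, -86/21)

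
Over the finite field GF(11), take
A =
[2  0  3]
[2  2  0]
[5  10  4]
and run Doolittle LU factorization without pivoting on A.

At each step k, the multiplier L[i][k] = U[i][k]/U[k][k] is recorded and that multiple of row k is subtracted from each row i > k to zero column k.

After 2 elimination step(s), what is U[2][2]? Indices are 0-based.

k=0: U[0][0]=2
  eliminate (1,0): mult=1, new row 1: (0, 2, 8); set L[1][0]=1
  eliminate (2,0): mult=8, new row 2: (0, 10, 2); set L[2][0]=8
k=1: U[1][1]=2
  eliminate (2,1): mult=5, new row 2: (0, 0, 6); set L[2][1]=5

U[2][2] = 6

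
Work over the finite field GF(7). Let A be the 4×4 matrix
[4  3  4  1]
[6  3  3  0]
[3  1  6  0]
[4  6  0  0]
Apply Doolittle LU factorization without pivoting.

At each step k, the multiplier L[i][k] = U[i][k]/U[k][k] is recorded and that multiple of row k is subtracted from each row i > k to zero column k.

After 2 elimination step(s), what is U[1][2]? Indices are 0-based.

U[1][2] = 4

k=0: U[0][0]=4
  eliminate (1,0): mult=5, new row 1: (0, 2, 4, 2); set L[1][0]=5
  eliminate (2,0): mult=6, new row 2: (0, 4, 3, 1); set L[2][0]=6
  eliminate (3,0): mult=1, new row 3: (0, 3, 3, 6); set L[3][0]=1
k=1: U[1][1]=2
  eliminate (2,1): mult=2, new row 2: (0, 0, 2, 4); set L[2][1]=2
  eliminate (3,1): mult=5, new row 3: (0, 0, 4, 3); set L[3][1]=5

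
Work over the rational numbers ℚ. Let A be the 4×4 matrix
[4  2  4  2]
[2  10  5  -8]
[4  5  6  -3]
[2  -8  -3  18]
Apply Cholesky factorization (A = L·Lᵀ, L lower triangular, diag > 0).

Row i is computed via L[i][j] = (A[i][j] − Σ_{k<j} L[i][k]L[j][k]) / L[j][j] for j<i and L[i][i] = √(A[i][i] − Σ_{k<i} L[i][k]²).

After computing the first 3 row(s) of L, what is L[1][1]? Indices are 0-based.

Step 1: L[0][0] = √(4) = 2.
  L[1][0] = (2) / L[0][0] = 1.
Step 2: L[1][1] = √(9) = 3.
  L[2][0] = (4) / L[0][0] = 2.
  L[2][1] = (3) / L[1][1] = 1.
Step 3: L[2][2] = √(1) = 1.

L[1][1] = 3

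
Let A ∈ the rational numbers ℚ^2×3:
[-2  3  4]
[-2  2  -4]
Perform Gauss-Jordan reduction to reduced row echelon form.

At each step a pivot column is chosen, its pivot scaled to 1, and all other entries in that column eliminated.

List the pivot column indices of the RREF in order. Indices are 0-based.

pivot columns: 0, 1

pivot(0,0)=-2: scale R0 → (1, -3/2, -2)
  clear (1,0): R1 −= (-2)R0 → (0, -1, -8)
pivot(1,1)=-1: scale R1 → (0, 1, 8)
  clear (0,1): R0 −= (-3/2)R1 → (1, 0, 10)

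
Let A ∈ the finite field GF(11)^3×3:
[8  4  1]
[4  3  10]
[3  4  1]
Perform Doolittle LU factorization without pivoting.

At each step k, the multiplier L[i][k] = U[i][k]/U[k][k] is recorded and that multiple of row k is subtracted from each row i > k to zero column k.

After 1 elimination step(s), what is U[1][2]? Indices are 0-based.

k=0: U[0][0]=8
  eliminate (1,0): mult=6, new row 1: (0, 1, 4); set L[1][0]=6
  eliminate (2,0): mult=10, new row 2: (0, 8, 2); set L[2][0]=10

U[1][2] = 4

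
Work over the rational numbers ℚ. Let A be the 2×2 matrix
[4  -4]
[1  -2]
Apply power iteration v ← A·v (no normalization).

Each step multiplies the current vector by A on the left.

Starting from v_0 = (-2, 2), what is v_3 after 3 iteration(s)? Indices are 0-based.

v_3 = (-144, -32)

v_0 = (-2, 2).
v_1 = A·v_0 = (-16, -6).
v_2 = A·v_1 = (-40, -4).
v_3 = A·v_2 = (-144, -32).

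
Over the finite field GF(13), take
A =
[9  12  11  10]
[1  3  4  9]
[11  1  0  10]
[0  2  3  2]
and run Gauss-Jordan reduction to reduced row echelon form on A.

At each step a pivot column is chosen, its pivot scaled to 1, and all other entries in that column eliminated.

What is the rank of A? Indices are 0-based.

[1] R0 /= 9  ⇒  (1, 10, 7, 4)
     R1 -= 1·R0  ⇒  (0, 6, 10, 5)
     R2 -= 11·R0  ⇒  (0, 8, 1, 5)
[2] R1 /= 6  ⇒  (0, 1, 6, 3)
     R0 -= 10·R1  ⇒  (1, 0, 12, 0)
     R2 -= 8·R1  ⇒  (0, 0, 5, 7)
     R3 -= 2·R1  ⇒  (0, 0, 4, 9)
[3] R2 /= 5  ⇒  (0, 0, 1, 4)
     R0 -= 12·R2  ⇒  (1, 0, 0, 4)
     R1 -= 6·R2  ⇒  (0, 1, 0, 5)
     R3 -= 4·R2  ⇒  (0, 0, 0, 6)
[4] R3 /= 6  ⇒  (0, 0, 0, 1)
     R0 -= 4·R3  ⇒  (1, 0, 0, 0)
     R1 -= 5·R3  ⇒  (0, 1, 0, 0)
     R2 -= 4·R3  ⇒  (0, 0, 1, 0)

rank = 4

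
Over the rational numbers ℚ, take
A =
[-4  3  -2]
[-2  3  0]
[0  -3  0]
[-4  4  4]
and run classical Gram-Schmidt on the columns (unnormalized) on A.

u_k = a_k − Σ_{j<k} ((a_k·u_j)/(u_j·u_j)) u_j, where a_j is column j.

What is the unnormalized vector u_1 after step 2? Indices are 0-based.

Step 1: u_0 = a_0 = (-4, -2, 0, -4).
Step 2: u_1 = a_1 − (-17/18)·u_0 = (-7/9, 10/9, -3, 2/9).

u_1 = (-7/9, 10/9, -3, 2/9)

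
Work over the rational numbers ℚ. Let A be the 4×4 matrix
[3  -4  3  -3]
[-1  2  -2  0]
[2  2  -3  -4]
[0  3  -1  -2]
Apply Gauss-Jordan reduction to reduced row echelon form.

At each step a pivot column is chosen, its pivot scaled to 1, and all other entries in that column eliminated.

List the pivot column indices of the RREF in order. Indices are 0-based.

pivot(0,0)=3: scale R0 → (1, -4/3, 1, -1)
  clear (1,0): R1 −= (-1)R0 → (0, 2/3, -1, -1)
  clear (2,0): R2 −= (2)R0 → (0, 14/3, -5, -2)
pivot(1,1)=2/3: scale R1 → (0, 1, -3/2, -3/2)
  clear (0,1): R0 −= (-4/3)R1 → (1, 0, -1, -3)
  clear (2,1): R2 −= (14/3)R1 → (0, 0, 2, 5)
  clear (3,1): R3 −= (3)R1 → (0, 0, 7/2, 5/2)
pivot(2,2)=2: scale R2 → (0, 0, 1, 5/2)
  clear (0,2): R0 −= (-1)R2 → (1, 0, 0, -1/2)
  clear (1,2): R1 −= (-3/2)R2 → (0, 1, 0, 9/4)
  clear (3,2): R3 −= (7/2)R2 → (0, 0, 0, -25/4)
pivot(3,3)=-25/4: scale R3 → (0, 0, 0, 1)
  clear (0,3): R0 −= (-1/2)R3 → (1, 0, 0, 0)
  clear (1,3): R1 −= (9/4)R3 → (0, 1, 0, 0)
  clear (2,3): R2 −= (5/2)R3 → (0, 0, 1, 0)

pivot columns: 0, 1, 2, 3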